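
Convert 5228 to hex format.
Convert 5228 (decimal) → 5228 = 1×4096 + 4×256 + 6×16 + 12 → 0x146C (hexadecimal)
0x146C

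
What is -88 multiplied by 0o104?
Convert 0o104 (octal) → 1×64 + 4 = 68 (decimal)
Compute -88 × 68 = -5984
-5984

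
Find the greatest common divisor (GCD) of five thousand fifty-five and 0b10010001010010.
Convert five thousand fifty-five (English words) → 5×1000 + 55 = 5055 (decimal)
Convert 0b10010001010010 (binary) → 8192 + 1024 + 64 + 16 + 2 = 9298 (decimal)
Compute gcd(5055, 9298) = 1
1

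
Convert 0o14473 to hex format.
Convert 0o14473 (octal) → 1×4096 + 4×512 + 4×64 + 7×8 + 3 = 6459 (decimal)
Convert 6459 (decimal) → 6459 = 1×4096 + 9×256 + 3×16 + 11 → 0x193B (hexadecimal)
0x193B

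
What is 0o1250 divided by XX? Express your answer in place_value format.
Convert 0o1250 (octal) → 1×512 + 2×64 + 5×8 = 680 (decimal)
Convert XX (Roman numeral) → 10 + 10 = 20 (decimal)
Compute 680 ÷ 20 = 34
Convert 34 (decimal) → 34 = 3×10 + 4 → 3 tens, 4 ones (place-value notation)
3 tens, 4 ones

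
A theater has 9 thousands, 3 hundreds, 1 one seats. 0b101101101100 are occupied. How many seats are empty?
Convert 9 thousands, 3 hundreds, 1 one (place-value notation) → 9×1000 + 3×100 + 1 = 9301 (decimal)
Convert 0b101101101100 (binary) → 2048 + 512 + 256 + 64 + 32 + 8 + 4 = 2924 (decimal)
Compute 9301 - 2924 = 6377
6377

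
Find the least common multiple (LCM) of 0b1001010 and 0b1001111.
Convert 0b1001010 (binary) → 64 + 8 + 2 = 74 (decimal)
Convert 0b1001111 (binary) → 64 + 8 + 4 + 2 + 1 = 79 (decimal)
Compute lcm(74, 79) = 5846
5846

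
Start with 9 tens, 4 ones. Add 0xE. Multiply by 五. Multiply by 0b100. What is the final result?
Convert 9 tens, 4 ones (place-value notation) → 9×10 + 4 = 94 (decimal)
Start: 94
Convert 0xE (hexadecimal) → 14 (decimal)
94 + 14 = 108
Convert 五 (Chinese numeral) → 5 (decimal)
108 × 5 = 540
Convert 0b100 (binary) → 4 (decimal)
540 × 4 = 2160
2160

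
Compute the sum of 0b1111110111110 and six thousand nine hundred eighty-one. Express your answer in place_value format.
Convert 0b1111110111110 (binary) → 4096 + 2048 + 1024 + 512 + 256 + 128 + 32 + 16 + 8 + 4 + 2 = 8126 (decimal)
Convert six thousand nine hundred eighty-one (English words) → 6×1000 + 9×100 + 81 = 6981 (decimal)
Compute 8126 + 6981 = 15107
Convert 15107 (decimal) → 15107 = 15×1000 + 1×100 + 7 → 15 thousands, 1 hundred, 7 ones (place-value notation)
15 thousands, 1 hundred, 7 ones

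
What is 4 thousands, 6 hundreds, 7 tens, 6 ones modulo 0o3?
Convert 4 thousands, 6 hundreds, 7 tens, 6 ones (place-value notation) → 4×1000 + 6×100 + 7×10 + 6 = 4676 (decimal)
Convert 0o3 (octal) → 3 (decimal)
Compute 4676 mod 3 = 2
2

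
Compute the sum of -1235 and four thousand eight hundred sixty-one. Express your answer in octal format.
Convert four thousand eight hundred sixty-one (English words) → 4×1000 + 8×100 + 61 = 4861 (decimal)
Compute -1235 + 4861 = 3626
Convert 3626 (decimal) → 3626 = 7×512 + 5×8 + 2 → 0o7052 (octal)
0o7052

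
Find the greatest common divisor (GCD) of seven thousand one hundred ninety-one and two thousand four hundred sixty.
Convert seven thousand one hundred ninety-one (English words) → 7×1000 + 1×100 + 91 = 7191 (decimal)
Convert two thousand four hundred sixty (English words) → 2×1000 + 4×100 + 60 = 2460 (decimal)
Compute gcd(7191, 2460) = 3
3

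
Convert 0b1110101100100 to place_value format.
Convert 0b1110101100100 (binary) → 4096 + 2048 + 1024 + 256 + 64 + 32 + 4 = 7524 (decimal)
Convert 7524 (decimal) → 7524 = 7×1000 + 5×100 + 2×10 + 4 → 7 thousands, 5 hundreds, 2 tens, 4 ones (place-value notation)
7 thousands, 5 hundreds, 2 tens, 4 ones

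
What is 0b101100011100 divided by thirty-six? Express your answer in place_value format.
Convert 0b101100011100 (binary) → 2048 + 512 + 256 + 16 + 8 + 4 = 2844 (decimal)
Convert thirty-six (English words) → 36 (decimal)
Compute 2844 ÷ 36 = 79
Convert 79 (decimal) → 79 = 7×10 + 9 → 7 tens, 9 ones (place-value notation)
7 tens, 9 ones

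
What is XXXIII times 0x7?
Convert XXXIII (Roman numeral) → 10 + 10 + 10 + 1 + 1 + 1 = 33 (decimal)
Convert 0x7 (hexadecimal) → 7 (decimal)
Compute 33 × 7 = 231
231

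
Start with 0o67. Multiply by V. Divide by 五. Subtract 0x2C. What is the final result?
Convert 0o67 (octal) → 6×8 + 7 = 55 (decimal)
Start: 55
Convert V (Roman numeral) → 5 (decimal)
55 × 5 = 275
Convert 五 (Chinese numeral) → 5 (decimal)
275 ÷ 5 = 55
Convert 0x2C (hexadecimal) → 2×16 + 12 = 44 (decimal)
55 - 44 = 11
11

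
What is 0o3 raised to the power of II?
Convert 0o3 (octal) → 3 (decimal)
Convert II (Roman numeral) → 1 + 1 = 2 (decimal)
Compute 3 ^ 2 = 9
9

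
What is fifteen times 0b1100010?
Convert fifteen (English words) → 15 (decimal)
Convert 0b1100010 (binary) → 64 + 32 + 2 = 98 (decimal)
Compute 15 × 98 = 1470
1470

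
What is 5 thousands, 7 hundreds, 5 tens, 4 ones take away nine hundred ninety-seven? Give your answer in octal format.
Convert 5 thousands, 7 hundreds, 5 tens, 4 ones (place-value notation) → 5×1000 + 7×100 + 5×10 + 4 = 5754 (decimal)
Convert nine hundred ninety-seven (English words) → 9×100 + 97 = 997 (decimal)
Compute 5754 - 997 = 4757
Convert 4757 (decimal) → 4757 = 1×4096 + 1×512 + 2×64 + 2×8 + 5 → 0o11225 (octal)
0o11225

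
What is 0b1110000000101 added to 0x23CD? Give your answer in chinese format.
Convert 0b1110000000101 (binary) → 4096 + 2048 + 1024 + 4 + 1 = 7173 (decimal)
Convert 0x23CD (hexadecimal) → 2×4096 + 3×256 + 12×16 + 13 = 9165 (decimal)
Compute 7173 + 9165 = 16338
Convert 16338 (decimal) → 16338 = 1×10000 + 6×1000 + 3×100 + 3×10 + 8 → 一万六千三百三十八 (Chinese numeral)
一万六千三百三十八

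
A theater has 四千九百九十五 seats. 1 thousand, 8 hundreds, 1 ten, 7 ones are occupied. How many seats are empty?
Convert 四千九百九十五 (Chinese numeral) → 4×1000 + 9×100 + 9×10 + 5 = 4995 (decimal)
Convert 1 thousand, 8 hundreds, 1 ten, 7 ones (place-value notation) → 1×1000 + 8×100 + 1×10 + 7 = 1817 (decimal)
Compute 4995 - 1817 = 3178
3178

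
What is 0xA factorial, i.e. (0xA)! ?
Convert 0xA (hexadecimal) → 10 (decimal)
Compute 10! = 3628800
3628800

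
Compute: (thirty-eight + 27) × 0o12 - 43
Convert thirty-eight (English words) → 38 (decimal)
Convert 0o12 (octal) → 1×8 + 2 = 10 (decimal)
Expression in decimal: (38 + 27) × 10 - 43
Parentheses first: 38 + 27 = 65
Multiply: 65 × 10 = 650
Subtract: 650 - 43 = 607
607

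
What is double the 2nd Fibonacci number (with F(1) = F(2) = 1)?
The 2nd Fibonacci number (with F(1) = F(2) = 1) = 1
Compute 1 × 2 = 2
2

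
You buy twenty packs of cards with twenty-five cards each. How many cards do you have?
Convert twenty-five (English words) → 25 (decimal)
Convert twenty (English words) → 20 (decimal)
Compute 25 × 20 = 500
500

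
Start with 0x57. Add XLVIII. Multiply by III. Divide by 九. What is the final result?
Convert 0x57 (hexadecimal) → 5×16 + 7 = 87 (decimal)
Start: 87
Convert XLVIII (Roman numeral) → 40 + 5 + 1 + 1 + 1 = 48 (decimal)
87 + 48 = 135
Convert III (Roman numeral) → 1 + 1 + 1 = 3 (decimal)
135 × 3 = 405
Convert 九 (Chinese numeral) → 9 (decimal)
405 ÷ 9 = 45
45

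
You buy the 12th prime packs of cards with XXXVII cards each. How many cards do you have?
Convert XXXVII (Roman numeral) → 10 + 10 + 10 + 5 + 1 + 1 = 37 (decimal)
Convert the 12th prime (prime index) → 37 (decimal)
Compute 37 × 37 = 1369
1369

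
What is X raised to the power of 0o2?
Convert X (Roman numeral) → 10 (decimal)
Convert 0o2 (octal) → 2 (decimal)
Compute 10 ^ 2 = 100
100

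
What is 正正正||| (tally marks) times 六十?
Convert 正正正||| (tally marks) → 5 + 5 + 5 + 3 = 18 (decimal)
Convert 六十 (Chinese numeral) → 6×10 = 60 (decimal)
Compute 18 × 60 = 1080
1080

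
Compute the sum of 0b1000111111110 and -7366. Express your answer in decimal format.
Convert 0b1000111111110 (binary) → 4096 + 256 + 128 + 64 + 32 + 16 + 8 + 4 + 2 = 4606 (decimal)
Compute 4606 + -7366 = -2760
-2760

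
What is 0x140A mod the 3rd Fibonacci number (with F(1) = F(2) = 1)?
Convert 0x140A (hexadecimal) → 1×4096 + 4×256 + 10 = 5130 (decimal)
Convert the 3rd Fibonacci number (with F(1) = F(2) = 1) (Fibonacci index) → 1, 1, 2 → 2 (decimal)
Compute 5130 mod 2 = 0
0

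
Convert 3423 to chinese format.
Convert 3423 (decimal) → 3423 = 3×1000 + 4×100 + 2×10 + 3 → 三千四百二十三 (Chinese numeral)
三千四百二十三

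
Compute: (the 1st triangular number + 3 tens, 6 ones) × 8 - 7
Convert the 1st triangular number (triangular index) → 1×2/2 = 1 (decimal)
Convert 3 tens, 6 ones (place-value notation) → 3×10 + 6 = 36 (decimal)
Expression in decimal: (1 + 36) × 8 - 7
Parentheses first: 1 + 36 = 37
Multiply: 37 × 8 = 296
Subtract: 296 - 7 = 289
289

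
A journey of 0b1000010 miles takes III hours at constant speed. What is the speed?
Convert 0b1000010 (binary) → 64 + 2 = 66 (decimal)
Convert III (Roman numeral) → 1 + 1 + 1 = 3 (decimal)
Compute 66 ÷ 3 = 22
22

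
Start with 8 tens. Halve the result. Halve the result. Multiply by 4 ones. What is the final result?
Convert 8 tens (place-value notation) → 8×10 = 80 (decimal)
Start: 80
80 ÷ 2 = 40
40 ÷ 2 = 20
Convert 4 ones (place-value notation) → 4 (decimal)
20 × 4 = 80
80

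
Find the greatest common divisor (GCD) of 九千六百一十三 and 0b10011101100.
Convert 九千六百一十三 (Chinese numeral) → 9×1000 + 6×100 + 1×10 + 3 = 9613 (decimal)
Convert 0b10011101100 (binary) → 1024 + 128 + 64 + 32 + 8 + 4 = 1260 (decimal)
Compute gcd(9613, 1260) = 1
1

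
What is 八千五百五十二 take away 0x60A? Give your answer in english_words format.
Convert 八千五百五十二 (Chinese numeral) → 8×1000 + 5×100 + 5×10 + 2 = 8552 (decimal)
Convert 0x60A (hexadecimal) → 6×256 + 10 = 1546 (decimal)
Compute 8552 - 1546 = 7006
Convert 7006 (decimal) → 7006 = 7×1000 + 6 → seven thousand six (English words)
seven thousand six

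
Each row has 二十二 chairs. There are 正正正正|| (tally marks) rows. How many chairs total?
Convert 二十二 (Chinese numeral) → 2×10 + 2 = 22 (decimal)
Convert 正正正正|| (tally marks) → 5 + 5 + 5 + 5 + 2 = 22 (decimal)
Compute 22 × 22 = 484
484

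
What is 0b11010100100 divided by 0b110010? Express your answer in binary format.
Convert 0b11010100100 (binary) → 1024 + 512 + 128 + 32 + 4 = 1700 (decimal)
Convert 0b110010 (binary) → 32 + 16 + 2 = 50 (decimal)
Compute 1700 ÷ 50 = 34
Convert 34 (decimal) → 34 = 32 + 2 → 0b100010 (binary)
0b100010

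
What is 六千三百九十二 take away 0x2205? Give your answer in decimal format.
Convert 六千三百九十二 (Chinese numeral) → 6×1000 + 3×100 + 9×10 + 2 = 6392 (decimal)
Convert 0x2205 (hexadecimal) → 2×4096 + 2×256 + 5 = 8709 (decimal)
Compute 6392 - 8709 = -2317
-2317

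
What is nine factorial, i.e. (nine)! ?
Convert nine (English words) → 9 (decimal)
Compute 9! = 362880
362880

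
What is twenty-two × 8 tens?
Convert twenty-two (English words) → 22 (decimal)
Convert 8 tens (place-value notation) → 8×10 = 80 (decimal)
Compute 22 × 80 = 1760
1760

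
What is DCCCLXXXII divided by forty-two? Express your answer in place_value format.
Convert DCCCLXXXII (Roman numeral) → 500 + 100 + 100 + 100 + 50 + 10 + 10 + 10 + 1 + 1 = 882 (decimal)
Convert forty-two (English words) → 42 (decimal)
Compute 882 ÷ 42 = 21
Convert 21 (decimal) → 21 = 2×10 + 1 → 2 tens, 1 one (place-value notation)
2 tens, 1 one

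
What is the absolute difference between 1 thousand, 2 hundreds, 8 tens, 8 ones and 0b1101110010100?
Convert 1 thousand, 2 hundreds, 8 tens, 8 ones (place-value notation) → 1×1000 + 2×100 + 8×10 + 8 = 1288 (decimal)
Convert 0b1101110010100 (binary) → 4096 + 2048 + 512 + 256 + 128 + 16 + 4 = 7060 (decimal)
Compute |1288 - 7060| = 5772
5772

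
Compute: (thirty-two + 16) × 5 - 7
Convert thirty-two (English words) → 32 (decimal)
Expression in decimal: (32 + 16) × 5 - 7
Parentheses first: 32 + 16 = 48
Multiply: 48 × 5 = 240
Subtract: 240 - 7 = 233
233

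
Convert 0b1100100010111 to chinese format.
Convert 0b1100100010111 (binary) → 4096 + 2048 + 256 + 16 + 4 + 2 + 1 = 6423 (decimal)
Convert 6423 (decimal) → 6423 = 6×1000 + 4×100 + 2×10 + 3 → 六千四百二十三 (Chinese numeral)
六千四百二十三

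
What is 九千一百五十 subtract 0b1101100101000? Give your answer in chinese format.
Convert 九千一百五十 (Chinese numeral) → 9×1000 + 1×100 + 5×10 = 9150 (decimal)
Convert 0b1101100101000 (binary) → 4096 + 2048 + 512 + 256 + 32 + 8 = 6952 (decimal)
Compute 9150 - 6952 = 2198
Convert 2198 (decimal) → 2198 = 2×1000 + 1×100 + 9×10 + 8 → 二千一百九十八 (Chinese numeral)
二千一百九十八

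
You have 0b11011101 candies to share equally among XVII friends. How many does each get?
Convert 0b11011101 (binary) → 128 + 64 + 16 + 8 + 4 + 1 = 221 (decimal)
Convert XVII (Roman numeral) → 10 + 5 + 1 + 1 = 17 (decimal)
Compute 221 ÷ 17 = 13
13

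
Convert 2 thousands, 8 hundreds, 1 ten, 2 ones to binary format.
Convert 2 thousands, 8 hundreds, 1 ten, 2 ones (place-value notation) → 2×1000 + 8×100 + 1×10 + 2 = 2812 (decimal)
Convert 2812 (decimal) → 2812 = 2048 + 512 + 128 + 64 + 32 + 16 + 8 + 4 → 0b101011111100 (binary)
0b101011111100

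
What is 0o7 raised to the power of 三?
Convert 0o7 (octal) → 7 (decimal)
Convert 三 (Chinese numeral) → 3 (decimal)
Compute 7 ^ 3 = 343
343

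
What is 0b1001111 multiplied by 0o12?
Convert 0b1001111 (binary) → 64 + 8 + 4 + 2 + 1 = 79 (decimal)
Convert 0o12 (octal) → 1×8 + 2 = 10 (decimal)
Compute 79 × 10 = 790
790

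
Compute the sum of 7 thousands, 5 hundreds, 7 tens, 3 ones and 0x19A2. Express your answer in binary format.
Convert 7 thousands, 5 hundreds, 7 tens, 3 ones (place-value notation) → 7×1000 + 5×100 + 7×10 + 3 = 7573 (decimal)
Convert 0x19A2 (hexadecimal) → 1×4096 + 9×256 + 10×16 + 2 = 6562 (decimal)
Compute 7573 + 6562 = 14135
Convert 14135 (decimal) → 14135 = 8192 + 4096 + 1024 + 512 + 256 + 32 + 16 + 4 + 2 + 1 → 0b11011100110111 (binary)
0b11011100110111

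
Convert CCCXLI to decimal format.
Convert CCCXLI (Roman numeral) → 100 + 100 + 100 + 40 + 1 = 341 (decimal)
341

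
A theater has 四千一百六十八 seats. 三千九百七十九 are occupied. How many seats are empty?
Convert 四千一百六十八 (Chinese numeral) → 4×1000 + 1×100 + 6×10 + 8 = 4168 (decimal)
Convert 三千九百七十九 (Chinese numeral) → 3×1000 + 9×100 + 7×10 + 9 = 3979 (decimal)
Compute 4168 - 3979 = 189
189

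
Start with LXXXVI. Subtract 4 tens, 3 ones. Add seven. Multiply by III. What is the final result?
Convert LXXXVI (Roman numeral) → 50 + 10 + 10 + 10 + 5 + 1 = 86 (decimal)
Start: 86
Convert 4 tens, 3 ones (place-value notation) → 4×10 + 3 = 43 (decimal)
86 - 43 = 43
Convert seven (English words) → 7 (decimal)
43 + 7 = 50
Convert III (Roman numeral) → 1 + 1 + 1 = 3 (decimal)
50 × 3 = 150
150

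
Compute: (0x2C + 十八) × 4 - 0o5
Convert 0x2C (hexadecimal) → 2×16 + 12 = 44 (decimal)
Convert 十八 (Chinese numeral) → 1×10 + 8 = 18 (decimal)
Convert 0o5 (octal) → 5 (decimal)
Expression in decimal: (44 + 18) × 4 - 5
Parentheses first: 44 + 18 = 62
Multiply: 62 × 4 = 248
Subtract: 248 - 5 = 243
243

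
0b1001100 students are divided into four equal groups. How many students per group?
Convert 0b1001100 (binary) → 64 + 8 + 4 = 76 (decimal)
Convert four (English words) → 4 (decimal)
Compute 76 ÷ 4 = 19
19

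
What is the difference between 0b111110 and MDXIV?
Convert 0b111110 (binary) → 32 + 16 + 8 + 4 + 2 = 62 (decimal)
Convert MDXIV (Roman numeral) → 1000 + 500 + 10 + 4 = 1514 (decimal)
Difference: |62 - 1514| = 1452
1452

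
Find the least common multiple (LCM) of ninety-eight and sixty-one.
Convert ninety-eight (English words) → 98 (decimal)
Convert sixty-one (English words) → 61 (decimal)
Compute lcm(98, 61) = 5978
5978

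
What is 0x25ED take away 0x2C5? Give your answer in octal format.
Convert 0x25ED (hexadecimal) → 2×4096 + 5×256 + 14×16 + 13 = 9709 (decimal)
Convert 0x2C5 (hexadecimal) → 2×256 + 12×16 + 5 = 709 (decimal)
Compute 9709 - 709 = 9000
Convert 9000 (decimal) → 9000 = 2×4096 + 1×512 + 4×64 + 5×8 → 0o21450 (octal)
0o21450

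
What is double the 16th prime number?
The 16th prime number = 53
Compute 53 × 2 = 106
106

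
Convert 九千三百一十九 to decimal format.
Convert 九千三百一十九 (Chinese numeral) → 9×1000 + 3×100 + 1×10 + 9 = 9319 (decimal)
9319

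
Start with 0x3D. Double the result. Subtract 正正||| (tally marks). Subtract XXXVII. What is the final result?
Convert 0x3D (hexadecimal) → 3×16 + 13 = 61 (decimal)
Start: 61
61 × 2 = 122
Convert 正正||| (tally marks) → 5 + 5 + 3 = 13 (decimal)
122 - 13 = 109
Convert XXXVII (Roman numeral) → 10 + 10 + 10 + 5 + 1 + 1 = 37 (decimal)
109 - 37 = 72
72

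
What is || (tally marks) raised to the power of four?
Convert || (tally marks) → 2 (decimal)
Convert four (English words) → 4 (decimal)
Compute 2 ^ 4 = 16
16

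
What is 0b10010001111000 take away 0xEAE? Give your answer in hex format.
Convert 0b10010001111000 (binary) → 8192 + 1024 + 64 + 32 + 16 + 8 = 9336 (decimal)
Convert 0xEAE (hexadecimal) → 14×256 + 10×16 + 14 = 3758 (decimal)
Compute 9336 - 3758 = 5578
Convert 5578 (decimal) → 5578 = 1×4096 + 5×256 + 12×16 + 10 → 0x15CA (hexadecimal)
0x15CA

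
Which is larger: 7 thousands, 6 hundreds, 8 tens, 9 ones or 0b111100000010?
Convert 7 thousands, 6 hundreds, 8 tens, 9 ones (place-value notation) → 7×1000 + 6×100 + 8×10 + 9 = 7689 (decimal)
Convert 0b111100000010 (binary) → 2048 + 1024 + 512 + 256 + 2 = 3842 (decimal)
Compare 7689 vs 3842: larger = 7689
7689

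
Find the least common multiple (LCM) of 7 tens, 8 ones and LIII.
Convert 7 tens, 8 ones (place-value notation) → 7×10 + 8 = 78 (decimal)
Convert LIII (Roman numeral) → 50 + 1 + 1 + 1 = 53 (decimal)
Compute lcm(78, 53) = 4134
4134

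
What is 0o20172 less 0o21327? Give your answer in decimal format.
Convert 0o20172 (octal) → 2×4096 + 1×64 + 7×8 + 2 = 8314 (decimal)
Convert 0o21327 (octal) → 2×4096 + 1×512 + 3×64 + 2×8 + 7 = 8919 (decimal)
Compute 8314 - 8919 = -605
-605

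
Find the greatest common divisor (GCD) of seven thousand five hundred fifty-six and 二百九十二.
Convert seven thousand five hundred fifty-six (English words) → 7×1000 + 5×100 + 56 = 7556 (decimal)
Convert 二百九十二 (Chinese numeral) → 2×100 + 9×10 + 2 = 292 (decimal)
Compute gcd(7556, 292) = 4
4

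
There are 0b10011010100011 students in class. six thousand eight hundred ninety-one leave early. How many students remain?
Convert 0b10011010100011 (binary) → 8192 + 1024 + 512 + 128 + 32 + 2 + 1 = 9891 (decimal)
Convert six thousand eight hundred ninety-one (English words) → 6×1000 + 8×100 + 91 = 6891 (decimal)
Compute 9891 - 6891 = 3000
3000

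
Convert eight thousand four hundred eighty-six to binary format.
Convert eight thousand four hundred eighty-six (English words) → 8×1000 + 4×100 + 86 = 8486 (decimal)
Convert 8486 (decimal) → 8486 = 8192 + 256 + 32 + 4 + 2 → 0b10000100100110 (binary)
0b10000100100110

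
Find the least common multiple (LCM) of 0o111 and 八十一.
Convert 0o111 (octal) → 1×64 + 1×8 + 1 = 73 (decimal)
Convert 八十一 (Chinese numeral) → 8×10 + 1 = 81 (decimal)
Compute lcm(73, 81) = 5913
5913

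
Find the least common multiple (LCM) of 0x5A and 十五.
Convert 0x5A (hexadecimal) → 5×16 + 10 = 90 (decimal)
Convert 十五 (Chinese numeral) → 1×10 + 5 = 15 (decimal)
Compute lcm(90, 15) = 90
90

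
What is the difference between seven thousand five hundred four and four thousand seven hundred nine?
Convert seven thousand five hundred four (English words) → 7×1000 + 5×100 + 4 = 7504 (decimal)
Convert four thousand seven hundred nine (English words) → 4×1000 + 7×100 + 9 = 4709 (decimal)
Difference: |7504 - 4709| = 2795
2795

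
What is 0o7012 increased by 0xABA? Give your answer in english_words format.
Convert 0o7012 (octal) → 7×512 + 1×8 + 2 = 3594 (decimal)
Convert 0xABA (hexadecimal) → 10×256 + 11×16 + 10 = 2746 (decimal)
Compute 3594 + 2746 = 6340
Convert 6340 (decimal) → 6340 = 6×1000 + 3×100 + 40 → six thousand three hundred forty (English words)
six thousand three hundred forty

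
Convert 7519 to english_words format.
Convert 7519 (decimal) → 7519 = 7×1000 + 5×100 + 19 → seven thousand five hundred nineteen (English words)
seven thousand five hundred nineteen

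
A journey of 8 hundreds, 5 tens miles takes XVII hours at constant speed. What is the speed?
Convert 8 hundreds, 5 tens (place-value notation) → 8×100 + 5×10 = 850 (decimal)
Convert XVII (Roman numeral) → 10 + 5 + 1 + 1 = 17 (decimal)
Compute 850 ÷ 17 = 50
50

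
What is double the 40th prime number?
The 40th prime number = 173
Compute 173 × 2 = 346
346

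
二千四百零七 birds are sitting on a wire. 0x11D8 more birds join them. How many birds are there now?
Convert 二千四百零七 (Chinese numeral) → 2×1000 + 4×100 + 7 = 2407 (decimal)
Convert 0x11D8 (hexadecimal) → 1×4096 + 1×256 + 13×16 + 8 = 4568 (decimal)
Compute 2407 + 4568 = 6975
6975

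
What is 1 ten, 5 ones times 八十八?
Convert 1 ten, 5 ones (place-value notation) → 1×10 + 5 = 15 (decimal)
Convert 八十八 (Chinese numeral) → 8×10 + 8 = 88 (decimal)
Compute 15 × 88 = 1320
1320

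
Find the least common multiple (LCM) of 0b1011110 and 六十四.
Convert 0b1011110 (binary) → 64 + 16 + 8 + 4 + 2 = 94 (decimal)
Convert 六十四 (Chinese numeral) → 6×10 + 4 = 64 (decimal)
Compute lcm(94, 64) = 3008
3008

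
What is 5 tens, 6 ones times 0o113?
Convert 5 tens, 6 ones (place-value notation) → 5×10 + 6 = 56 (decimal)
Convert 0o113 (octal) → 1×64 + 1×8 + 3 = 75 (decimal)
Compute 56 × 75 = 4200
4200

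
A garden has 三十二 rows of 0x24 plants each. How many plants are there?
Convert 0x24 (hexadecimal) → 2×16 + 4 = 36 (decimal)
Convert 三十二 (Chinese numeral) → 3×10 + 2 = 32 (decimal)
Compute 36 × 32 = 1152
1152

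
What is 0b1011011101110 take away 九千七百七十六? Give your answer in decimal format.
Convert 0b1011011101110 (binary) → 4096 + 1024 + 512 + 128 + 64 + 32 + 8 + 4 + 2 = 5870 (decimal)
Convert 九千七百七十六 (Chinese numeral) → 9×1000 + 7×100 + 7×10 + 6 = 9776 (decimal)
Compute 5870 - 9776 = -3906
-3906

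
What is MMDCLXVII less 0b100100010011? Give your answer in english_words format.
Convert MMDCLXVII (Roman numeral) → 1000 + 1000 + 500 + 100 + 50 + 10 + 5 + 1 + 1 = 2667 (decimal)
Convert 0b100100010011 (binary) → 2048 + 256 + 16 + 2 + 1 = 2323 (decimal)
Compute 2667 - 2323 = 344
Convert 344 (decimal) → 344 = 3×100 + 44 → three hundred forty-four (English words)
three hundred forty-four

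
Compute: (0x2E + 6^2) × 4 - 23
Convert 0x2E (hexadecimal) → 2×16 + 14 = 46 (decimal)
Convert 6^2 (power) → 36 (decimal)
Expression in decimal: (46 + 36) × 4 - 23
Parentheses first: 46 + 36 = 82
Multiply: 82 × 4 = 328
Subtract: 328 - 23 = 305
305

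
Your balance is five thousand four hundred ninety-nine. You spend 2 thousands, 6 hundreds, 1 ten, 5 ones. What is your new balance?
Convert five thousand four hundred ninety-nine (English words) → 5×1000 + 4×100 + 99 = 5499 (decimal)
Convert 2 thousands, 6 hundreds, 1 ten, 5 ones (place-value notation) → 2×1000 + 6×100 + 1×10 + 5 = 2615 (decimal)
Compute 5499 - 2615 = 2884
2884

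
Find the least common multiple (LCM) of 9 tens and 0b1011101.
Convert 9 tens (place-value notation) → 9×10 = 90 (decimal)
Convert 0b1011101 (binary) → 64 + 16 + 8 + 4 + 1 = 93 (decimal)
Compute lcm(90, 93) = 2790
2790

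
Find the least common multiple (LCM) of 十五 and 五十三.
Convert 十五 (Chinese numeral) → 1×10 + 5 = 15 (decimal)
Convert 五十三 (Chinese numeral) → 5×10 + 3 = 53 (decimal)
Compute lcm(15, 53) = 795
795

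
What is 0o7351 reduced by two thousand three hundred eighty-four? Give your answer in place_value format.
Convert 0o7351 (octal) → 7×512 + 3×64 + 5×8 + 1 = 3817 (decimal)
Convert two thousand three hundred eighty-four (English words) → 2×1000 + 3×100 + 84 = 2384 (decimal)
Compute 3817 - 2384 = 1433
Convert 1433 (decimal) → 1433 = 1×1000 + 4×100 + 3×10 + 3 → 1 thousand, 4 hundreds, 3 tens, 3 ones (place-value notation)
1 thousand, 4 hundreds, 3 tens, 3 ones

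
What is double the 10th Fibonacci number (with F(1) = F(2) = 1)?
The 10th Fibonacci number (with F(1) = F(2) = 1): 1, 1, 2, 3, 5, 8, 13, 21, 34, 55 → 55
Compute 55 × 2 = 110
110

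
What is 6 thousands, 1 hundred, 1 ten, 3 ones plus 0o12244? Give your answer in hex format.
Convert 6 thousands, 1 hundred, 1 ten, 3 ones (place-value notation) → 6×1000 + 1×100 + 1×10 + 3 = 6113 (decimal)
Convert 0o12244 (octal) → 1×4096 + 2×512 + 2×64 + 4×8 + 4 = 5284 (decimal)
Compute 6113 + 5284 = 11397
Convert 11397 (decimal) → 11397 = 2×4096 + 12×256 + 8×16 + 5 → 0x2C85 (hexadecimal)
0x2C85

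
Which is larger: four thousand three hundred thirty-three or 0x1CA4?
Convert four thousand three hundred thirty-three (English words) → 4×1000 + 3×100 + 33 = 4333 (decimal)
Convert 0x1CA4 (hexadecimal) → 1×4096 + 12×256 + 10×16 + 4 = 7332 (decimal)
Compare 4333 vs 7332: larger = 7332
7332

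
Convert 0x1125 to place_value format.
Convert 0x1125 (hexadecimal) → 1×4096 + 1×256 + 2×16 + 5 = 4389 (decimal)
Convert 4389 (decimal) → 4389 = 4×1000 + 3×100 + 8×10 + 9 → 4 thousands, 3 hundreds, 8 tens, 9 ones (place-value notation)
4 thousands, 3 hundreds, 8 tens, 9 ones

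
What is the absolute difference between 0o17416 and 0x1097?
Convert 0o17416 (octal) → 1×4096 + 7×512 + 4×64 + 1×8 + 6 = 7950 (decimal)
Convert 0x1097 (hexadecimal) → 1×4096 + 9×16 + 7 = 4247 (decimal)
Compute |7950 - 4247| = 3703
3703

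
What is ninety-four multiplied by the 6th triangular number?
Convert ninety-four (English words) → 94 (decimal)
Convert the 6th triangular number (triangular index) → 6×7/2 = 21 (decimal)
Compute 94 × 21 = 1974
1974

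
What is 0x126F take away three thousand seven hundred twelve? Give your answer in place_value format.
Convert 0x126F (hexadecimal) → 1×4096 + 2×256 + 6×16 + 15 = 4719 (decimal)
Convert three thousand seven hundred twelve (English words) → 3×1000 + 7×100 + 12 = 3712 (decimal)
Compute 4719 - 3712 = 1007
Convert 1007 (decimal) → 1007 = 1×1000 + 7 → 1 thousand, 7 ones (place-value notation)
1 thousand, 7 ones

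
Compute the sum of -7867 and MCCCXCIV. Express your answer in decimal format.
Convert MCCCXCIV (Roman numeral) → 1000 + 100 + 100 + 100 + 90 + 4 = 1394 (decimal)
Compute -7867 + 1394 = -6473
-6473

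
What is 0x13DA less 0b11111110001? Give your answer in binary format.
Convert 0x13DA (hexadecimal) → 1×4096 + 3×256 + 13×16 + 10 = 5082 (decimal)
Convert 0b11111110001 (binary) → 1024 + 512 + 256 + 128 + 64 + 32 + 16 + 1 = 2033 (decimal)
Compute 5082 - 2033 = 3049
Convert 3049 (decimal) → 3049 = 2048 + 512 + 256 + 128 + 64 + 32 + 8 + 1 → 0b101111101001 (binary)
0b101111101001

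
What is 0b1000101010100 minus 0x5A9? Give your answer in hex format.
Convert 0b1000101010100 (binary) → 4096 + 256 + 64 + 16 + 4 = 4436 (decimal)
Convert 0x5A9 (hexadecimal) → 5×256 + 10×16 + 9 = 1449 (decimal)
Compute 4436 - 1449 = 2987
Convert 2987 (decimal) → 2987 = 11×256 + 10×16 + 11 → 0xBAB (hexadecimal)
0xBAB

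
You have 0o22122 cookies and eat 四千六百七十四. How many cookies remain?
Convert 0o22122 (octal) → 2×4096 + 2×512 + 1×64 + 2×8 + 2 = 9298 (decimal)
Convert 四千六百七十四 (Chinese numeral) → 4×1000 + 6×100 + 7×10 + 4 = 4674 (decimal)
Compute 9298 - 4674 = 4624
4624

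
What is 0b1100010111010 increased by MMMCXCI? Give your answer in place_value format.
Convert 0b1100010111010 (binary) → 4096 + 2048 + 128 + 32 + 16 + 8 + 2 = 6330 (decimal)
Convert MMMCXCI (Roman numeral) → 1000 + 1000 + 1000 + 100 + 90 + 1 = 3191 (decimal)
Compute 6330 + 3191 = 9521
Convert 9521 (decimal) → 9521 = 9×1000 + 5×100 + 2×10 + 1 → 9 thousands, 5 hundreds, 2 tens, 1 one (place-value notation)
9 thousands, 5 hundreds, 2 tens, 1 one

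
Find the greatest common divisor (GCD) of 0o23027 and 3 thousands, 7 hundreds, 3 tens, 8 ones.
Convert 0o23027 (octal) → 2×4096 + 3×512 + 2×8 + 7 = 9751 (decimal)
Convert 3 thousands, 7 hundreds, 3 tens, 8 ones (place-value notation) → 3×1000 + 7×100 + 3×10 + 8 = 3738 (decimal)
Compute gcd(9751, 3738) = 7
7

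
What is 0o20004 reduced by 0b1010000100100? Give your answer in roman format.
Convert 0o20004 (octal) → 2×4096 + 4 = 8196 (decimal)
Convert 0b1010000100100 (binary) → 4096 + 1024 + 32 + 4 = 5156 (decimal)
Compute 8196 - 5156 = 3040
Convert 3040 (decimal) → 3040 = 1000 + 1000 + 1000 + 40 → MMMXL (Roman numeral)
MMMXL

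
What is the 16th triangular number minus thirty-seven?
The 16th triangular number = 16×17/2 = 136
Convert thirty-seven (English words) → 37 (decimal)
Compute 136 - 37 = 99
99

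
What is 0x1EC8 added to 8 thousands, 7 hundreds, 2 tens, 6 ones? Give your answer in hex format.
Convert 0x1EC8 (hexadecimal) → 1×4096 + 14×256 + 12×16 + 8 = 7880 (decimal)
Convert 8 thousands, 7 hundreds, 2 tens, 6 ones (place-value notation) → 8×1000 + 7×100 + 2×10 + 6 = 8726 (decimal)
Compute 7880 + 8726 = 16606
Convert 16606 (decimal) → 16606 = 4×4096 + 13×16 + 14 → 0x40DE (hexadecimal)
0x40DE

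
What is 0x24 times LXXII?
Convert 0x24 (hexadecimal) → 2×16 + 4 = 36 (decimal)
Convert LXXII (Roman numeral) → 50 + 10 + 10 + 1 + 1 = 72 (decimal)
Compute 36 × 72 = 2592
2592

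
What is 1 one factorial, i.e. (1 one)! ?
Convert 1 one (place-value notation) → 1 (decimal)
Compute 1! = 1
1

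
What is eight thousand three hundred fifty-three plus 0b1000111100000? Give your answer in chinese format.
Convert eight thousand three hundred fifty-three (English words) → 8×1000 + 3×100 + 53 = 8353 (decimal)
Convert 0b1000111100000 (binary) → 4096 + 256 + 128 + 64 + 32 = 4576 (decimal)
Compute 8353 + 4576 = 12929
Convert 12929 (decimal) → 12929 = 1×10000 + 2×1000 + 9×100 + 2×10 + 9 → 一万二千九百二十九 (Chinese numeral)
一万二千九百二十九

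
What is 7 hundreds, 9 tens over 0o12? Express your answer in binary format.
Convert 7 hundreds, 9 tens (place-value notation) → 7×100 + 9×10 = 790 (decimal)
Convert 0o12 (octal) → 1×8 + 2 = 10 (decimal)
Compute 790 ÷ 10 = 79
Convert 79 (decimal) → 79 = 64 + 8 + 4 + 2 + 1 → 0b1001111 (binary)
0b1001111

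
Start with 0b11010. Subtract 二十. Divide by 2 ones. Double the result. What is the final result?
Convert 0b11010 (binary) → 16 + 8 + 2 = 26 (decimal)
Start: 26
Convert 二十 (Chinese numeral) → 2×10 = 20 (decimal)
26 - 20 = 6
Convert 2 ones (place-value notation) → 2 (decimal)
6 ÷ 2 = 3
3 × 2 = 6
6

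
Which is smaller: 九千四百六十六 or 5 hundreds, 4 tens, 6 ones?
Convert 九千四百六十六 (Chinese numeral) → 9×1000 + 4×100 + 6×10 + 6 = 9466 (decimal)
Convert 5 hundreds, 4 tens, 6 ones (place-value notation) → 5×100 + 4×10 + 6 = 546 (decimal)
Compare 9466 vs 546: smaller = 546
546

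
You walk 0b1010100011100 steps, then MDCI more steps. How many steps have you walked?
Convert 0b1010100011100 (binary) → 4096 + 1024 + 256 + 16 + 8 + 4 = 5404 (decimal)
Convert MDCI (Roman numeral) → 1000 + 500 + 100 + 1 = 1601 (decimal)
Compute 5404 + 1601 = 7005
7005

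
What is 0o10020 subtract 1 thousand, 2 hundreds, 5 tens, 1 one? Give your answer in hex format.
Convert 0o10020 (octal) → 1×4096 + 2×8 = 4112 (decimal)
Convert 1 thousand, 2 hundreds, 5 tens, 1 one (place-value notation) → 1×1000 + 2×100 + 5×10 + 1 = 1251 (decimal)
Compute 4112 - 1251 = 2861
Convert 2861 (decimal) → 2861 = 11×256 + 2×16 + 13 → 0xB2D (hexadecimal)
0xB2D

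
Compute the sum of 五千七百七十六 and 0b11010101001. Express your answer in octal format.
Convert 五千七百七十六 (Chinese numeral) → 5×1000 + 7×100 + 7×10 + 6 = 5776 (decimal)
Convert 0b11010101001 (binary) → 1024 + 512 + 128 + 32 + 8 + 1 = 1705 (decimal)
Compute 5776 + 1705 = 7481
Convert 7481 (decimal) → 7481 = 1×4096 + 6×512 + 4×64 + 7×8 + 1 → 0o16471 (octal)
0o16471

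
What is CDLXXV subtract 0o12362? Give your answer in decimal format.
Convert CDLXXV (Roman numeral) → 400 + 50 + 10 + 10 + 5 = 475 (decimal)
Convert 0o12362 (octal) → 1×4096 + 2×512 + 3×64 + 6×8 + 2 = 5362 (decimal)
Compute 475 - 5362 = -4887
-4887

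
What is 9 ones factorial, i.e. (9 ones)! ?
Convert 9 ones (place-value notation) → 9 (decimal)
Compute 9! = 362880
362880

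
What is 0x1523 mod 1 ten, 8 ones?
Convert 0x1523 (hexadecimal) → 1×4096 + 5×256 + 2×16 + 3 = 5411 (decimal)
Convert 1 ten, 8 ones (place-value notation) → 1×10 + 8 = 18 (decimal)
Compute 5411 mod 18 = 11
11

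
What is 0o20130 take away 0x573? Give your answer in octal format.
Convert 0o20130 (octal) → 2×4096 + 1×64 + 3×8 = 8280 (decimal)
Convert 0x573 (hexadecimal) → 5×256 + 7×16 + 3 = 1395 (decimal)
Compute 8280 - 1395 = 6885
Convert 6885 (decimal) → 6885 = 1×4096 + 5×512 + 3×64 + 4×8 + 5 → 0o15345 (octal)
0o15345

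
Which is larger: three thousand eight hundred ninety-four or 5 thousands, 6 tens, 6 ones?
Convert three thousand eight hundred ninety-four (English words) → 3×1000 + 8×100 + 94 = 3894 (decimal)
Convert 5 thousands, 6 tens, 6 ones (place-value notation) → 5×1000 + 6×10 + 6 = 5066 (decimal)
Compare 3894 vs 5066: larger = 5066
5066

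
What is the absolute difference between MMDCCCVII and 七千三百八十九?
Convert MMDCCCVII (Roman numeral) → 1000 + 1000 + 500 + 100 + 100 + 100 + 5 + 1 + 1 = 2807 (decimal)
Convert 七千三百八十九 (Chinese numeral) → 7×1000 + 3×100 + 8×10 + 9 = 7389 (decimal)
Compute |2807 - 7389| = 4582
4582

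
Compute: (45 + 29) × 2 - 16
Parentheses first: 45 + 29 = 74
Multiply: 74 × 2 = 148
Subtract: 148 - 16 = 132
132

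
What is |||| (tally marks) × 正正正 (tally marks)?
Convert |||| (tally marks) → 4 (decimal)
Convert 正正正 (tally marks) → 5 + 5 + 5 = 15 (decimal)
Compute 4 × 15 = 60
60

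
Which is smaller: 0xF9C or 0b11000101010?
Convert 0xF9C (hexadecimal) → 15×256 + 9×16 + 12 = 3996 (decimal)
Convert 0b11000101010 (binary) → 1024 + 512 + 32 + 8 + 2 = 1578 (decimal)
Compare 3996 vs 1578: smaller = 1578
1578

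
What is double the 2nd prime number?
The 2nd prime number = 3
Compute 3 × 2 = 6
6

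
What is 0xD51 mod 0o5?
Convert 0xD51 (hexadecimal) → 13×256 + 5×16 + 1 = 3409 (decimal)
Convert 0o5 (octal) → 5 (decimal)
Compute 3409 mod 5 = 4
4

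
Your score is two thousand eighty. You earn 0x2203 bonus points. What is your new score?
Convert two thousand eighty (English words) → 2×1000 + 80 = 2080 (decimal)
Convert 0x2203 (hexadecimal) → 2×4096 + 2×256 + 3 = 8707 (decimal)
Compute 2080 + 8707 = 10787
10787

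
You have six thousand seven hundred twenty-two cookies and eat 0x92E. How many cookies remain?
Convert six thousand seven hundred twenty-two (English words) → 6×1000 + 7×100 + 22 = 6722 (decimal)
Convert 0x92E (hexadecimal) → 9×256 + 2×16 + 14 = 2350 (decimal)
Compute 6722 - 2350 = 4372
4372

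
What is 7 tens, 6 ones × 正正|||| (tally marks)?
Convert 7 tens, 6 ones (place-value notation) → 7×10 + 6 = 76 (decimal)
Convert 正正|||| (tally marks) → 5 + 5 + 4 = 14 (decimal)
Compute 76 × 14 = 1064
1064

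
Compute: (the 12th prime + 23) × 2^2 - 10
Convert the 12th prime (prime index) → 37 (decimal)
Convert 2^2 (power) → 4 (decimal)
Expression in decimal: (37 + 23) × 4 - 10
Parentheses first: 37 + 23 = 60
Multiply: 60 × 4 = 240
Subtract: 240 - 10 = 230
230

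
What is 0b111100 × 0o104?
Convert 0b111100 (binary) → 32 + 16 + 8 + 4 = 60 (decimal)
Convert 0o104 (octal) → 1×64 + 4 = 68 (decimal)
Compute 60 × 68 = 4080
4080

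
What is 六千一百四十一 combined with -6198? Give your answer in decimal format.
Convert 六千一百四十一 (Chinese numeral) → 6×1000 + 1×100 + 4×10 + 1 = 6141 (decimal)
Compute 6141 + -6198 = -57
-57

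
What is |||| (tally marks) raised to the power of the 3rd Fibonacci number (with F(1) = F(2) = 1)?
Convert |||| (tally marks) → 4 (decimal)
Convert the 3rd Fibonacci number (with F(1) = F(2) = 1) (Fibonacci index) → 1, 1, 2 → 2 (decimal)
Compute 4 ^ 2 = 16
16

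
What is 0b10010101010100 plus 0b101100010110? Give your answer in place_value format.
Convert 0b10010101010100 (binary) → 8192 + 1024 + 256 + 64 + 16 + 4 = 9556 (decimal)
Convert 0b101100010110 (binary) → 2048 + 512 + 256 + 16 + 4 + 2 = 2838 (decimal)
Compute 9556 + 2838 = 12394
Convert 12394 (decimal) → 12394 = 12×1000 + 3×100 + 9×10 + 4 → 12 thousands, 3 hundreds, 9 tens, 4 ones (place-value notation)
12 thousands, 3 hundreds, 9 tens, 4 ones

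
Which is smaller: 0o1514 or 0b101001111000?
Convert 0o1514 (octal) → 1×512 + 5×64 + 1×8 + 4 = 844 (decimal)
Convert 0b101001111000 (binary) → 2048 + 512 + 64 + 32 + 16 + 8 = 2680 (decimal)
Compare 844 vs 2680: smaller = 844
844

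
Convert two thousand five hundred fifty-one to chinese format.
Convert two thousand five hundred fifty-one (English words) → 2×1000 + 5×100 + 51 = 2551 (decimal)
Convert 2551 (decimal) → 2551 = 2×1000 + 5×100 + 5×10 + 1 → 二千五百五十一 (Chinese numeral)
二千五百五十一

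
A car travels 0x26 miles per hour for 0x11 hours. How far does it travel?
Convert 0x26 (hexadecimal) → 2×16 + 6 = 38 (decimal)
Convert 0x11 (hexadecimal) → 1×16 + 1 = 17 (decimal)
Compute 38 × 17 = 646
646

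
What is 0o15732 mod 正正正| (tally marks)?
Convert 0o15732 (octal) → 1×4096 + 5×512 + 7×64 + 3×8 + 2 = 7130 (decimal)
Convert 正正正| (tally marks) → 5 + 5 + 5 + 1 = 16 (decimal)
Compute 7130 mod 16 = 10
10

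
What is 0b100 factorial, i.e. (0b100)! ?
Convert 0b100 (binary) → 4 (decimal)
Compute 4! = 24
24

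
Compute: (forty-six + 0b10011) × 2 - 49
Convert forty-six (English words) → 46 (decimal)
Convert 0b10011 (binary) → 16 + 2 + 1 = 19 (decimal)
Expression in decimal: (46 + 19) × 2 - 49
Parentheses first: 46 + 19 = 65
Multiply: 65 × 2 = 130
Subtract: 130 - 49 = 81
81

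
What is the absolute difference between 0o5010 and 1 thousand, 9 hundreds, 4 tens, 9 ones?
Convert 0o5010 (octal) → 5×512 + 1×8 = 2568 (decimal)
Convert 1 thousand, 9 hundreds, 4 tens, 9 ones (place-value notation) → 1×1000 + 9×100 + 4×10 + 9 = 1949 (decimal)
Compute |2568 - 1949| = 619
619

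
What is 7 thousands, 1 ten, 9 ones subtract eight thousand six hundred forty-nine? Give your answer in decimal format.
Convert 7 thousands, 1 ten, 9 ones (place-value notation) → 7×1000 + 1×10 + 9 = 7019 (decimal)
Convert eight thousand six hundred forty-nine (English words) → 8×1000 + 6×100 + 49 = 8649 (decimal)
Compute 7019 - 8649 = -1630
-1630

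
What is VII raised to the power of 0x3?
Convert VII (Roman numeral) → 5 + 1 + 1 = 7 (decimal)
Convert 0x3 (hexadecimal) → 3 (decimal)
Compute 7 ^ 3 = 343
343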